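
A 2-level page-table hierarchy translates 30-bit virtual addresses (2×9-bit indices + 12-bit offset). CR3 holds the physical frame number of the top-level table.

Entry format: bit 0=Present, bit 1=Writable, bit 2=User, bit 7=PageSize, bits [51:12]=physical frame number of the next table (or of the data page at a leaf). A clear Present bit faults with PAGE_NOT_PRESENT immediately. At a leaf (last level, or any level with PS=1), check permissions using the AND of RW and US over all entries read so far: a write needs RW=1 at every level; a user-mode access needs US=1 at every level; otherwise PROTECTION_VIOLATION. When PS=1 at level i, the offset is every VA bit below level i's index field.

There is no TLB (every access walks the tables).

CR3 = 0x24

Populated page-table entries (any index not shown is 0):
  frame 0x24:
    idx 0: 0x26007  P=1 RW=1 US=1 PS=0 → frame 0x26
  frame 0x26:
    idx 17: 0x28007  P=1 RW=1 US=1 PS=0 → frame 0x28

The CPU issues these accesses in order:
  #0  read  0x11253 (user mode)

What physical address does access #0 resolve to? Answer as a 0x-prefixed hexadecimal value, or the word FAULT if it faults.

Per-access translation:
#0 VA=0x11253 (r,user):
  lvl0: tbl 0x24, slot 0 ⇒ 0x26007 (P1/RW1/US1/PS0)
  lvl1: tbl 0x26, slot 17 ⇒ 0x28007 (P1/RW1/US1/PS0)
  ⇒ phys 0x28253  [2 reads]

Access #0 PA: 0x28253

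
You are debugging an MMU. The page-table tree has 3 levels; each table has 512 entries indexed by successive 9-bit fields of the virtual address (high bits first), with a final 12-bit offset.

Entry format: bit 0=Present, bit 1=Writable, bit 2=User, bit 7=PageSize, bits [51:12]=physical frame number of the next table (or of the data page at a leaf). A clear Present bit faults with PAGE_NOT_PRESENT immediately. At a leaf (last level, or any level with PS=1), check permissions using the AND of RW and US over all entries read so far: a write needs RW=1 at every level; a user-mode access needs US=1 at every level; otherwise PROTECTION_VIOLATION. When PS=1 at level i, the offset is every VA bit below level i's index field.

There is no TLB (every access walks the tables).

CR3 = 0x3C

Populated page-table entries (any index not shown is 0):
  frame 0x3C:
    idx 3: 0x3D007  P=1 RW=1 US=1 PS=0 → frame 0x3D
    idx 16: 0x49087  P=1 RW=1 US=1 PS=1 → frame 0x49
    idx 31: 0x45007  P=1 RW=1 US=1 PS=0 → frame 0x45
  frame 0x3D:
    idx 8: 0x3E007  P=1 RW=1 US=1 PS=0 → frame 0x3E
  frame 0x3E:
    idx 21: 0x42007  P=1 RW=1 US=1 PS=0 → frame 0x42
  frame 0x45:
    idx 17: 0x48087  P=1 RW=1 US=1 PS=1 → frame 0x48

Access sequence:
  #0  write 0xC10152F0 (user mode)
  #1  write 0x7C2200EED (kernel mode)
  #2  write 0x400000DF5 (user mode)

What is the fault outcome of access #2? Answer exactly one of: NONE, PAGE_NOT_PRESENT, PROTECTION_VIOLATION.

Trace:
#0 VA=0xC10152F0 (w,user):
  lvl0: tbl 0x3C, slot 3 ⇒ 0x3D007 (P1/RW1/US1/PS0)
  lvl1: tbl 0x3D, slot 8 ⇒ 0x3E007 (P1/RW1/US1/PS0)
  lvl2: tbl 0x3E, slot 21 ⇒ 0x42007 (P1/RW1/US1/PS0)
  → PA=0x422F0  (3 entries read)
#1 VA=0x7C2200EED (w,kernel):
  lvl0: tbl 0x3C, slot 31 ⇒ 0x45007 (P1/RW1/US1/PS0)
  lvl1: tbl 0x45, slot 17 ⇒ 0x48087 (P1/RW1/US1/PS1)
  → PA=0x48EED (huge @L1)  (2 entries read)
#2 VA=0x400000DF5 (w,user):
  lvl0: tbl 0x3C, slot 16 ⇒ 0x49087 (P1/RW1/US1/PS1)
  → PA=0x49DF5 (huge @L0)  (1 entries read)

Access #2 fault: NONE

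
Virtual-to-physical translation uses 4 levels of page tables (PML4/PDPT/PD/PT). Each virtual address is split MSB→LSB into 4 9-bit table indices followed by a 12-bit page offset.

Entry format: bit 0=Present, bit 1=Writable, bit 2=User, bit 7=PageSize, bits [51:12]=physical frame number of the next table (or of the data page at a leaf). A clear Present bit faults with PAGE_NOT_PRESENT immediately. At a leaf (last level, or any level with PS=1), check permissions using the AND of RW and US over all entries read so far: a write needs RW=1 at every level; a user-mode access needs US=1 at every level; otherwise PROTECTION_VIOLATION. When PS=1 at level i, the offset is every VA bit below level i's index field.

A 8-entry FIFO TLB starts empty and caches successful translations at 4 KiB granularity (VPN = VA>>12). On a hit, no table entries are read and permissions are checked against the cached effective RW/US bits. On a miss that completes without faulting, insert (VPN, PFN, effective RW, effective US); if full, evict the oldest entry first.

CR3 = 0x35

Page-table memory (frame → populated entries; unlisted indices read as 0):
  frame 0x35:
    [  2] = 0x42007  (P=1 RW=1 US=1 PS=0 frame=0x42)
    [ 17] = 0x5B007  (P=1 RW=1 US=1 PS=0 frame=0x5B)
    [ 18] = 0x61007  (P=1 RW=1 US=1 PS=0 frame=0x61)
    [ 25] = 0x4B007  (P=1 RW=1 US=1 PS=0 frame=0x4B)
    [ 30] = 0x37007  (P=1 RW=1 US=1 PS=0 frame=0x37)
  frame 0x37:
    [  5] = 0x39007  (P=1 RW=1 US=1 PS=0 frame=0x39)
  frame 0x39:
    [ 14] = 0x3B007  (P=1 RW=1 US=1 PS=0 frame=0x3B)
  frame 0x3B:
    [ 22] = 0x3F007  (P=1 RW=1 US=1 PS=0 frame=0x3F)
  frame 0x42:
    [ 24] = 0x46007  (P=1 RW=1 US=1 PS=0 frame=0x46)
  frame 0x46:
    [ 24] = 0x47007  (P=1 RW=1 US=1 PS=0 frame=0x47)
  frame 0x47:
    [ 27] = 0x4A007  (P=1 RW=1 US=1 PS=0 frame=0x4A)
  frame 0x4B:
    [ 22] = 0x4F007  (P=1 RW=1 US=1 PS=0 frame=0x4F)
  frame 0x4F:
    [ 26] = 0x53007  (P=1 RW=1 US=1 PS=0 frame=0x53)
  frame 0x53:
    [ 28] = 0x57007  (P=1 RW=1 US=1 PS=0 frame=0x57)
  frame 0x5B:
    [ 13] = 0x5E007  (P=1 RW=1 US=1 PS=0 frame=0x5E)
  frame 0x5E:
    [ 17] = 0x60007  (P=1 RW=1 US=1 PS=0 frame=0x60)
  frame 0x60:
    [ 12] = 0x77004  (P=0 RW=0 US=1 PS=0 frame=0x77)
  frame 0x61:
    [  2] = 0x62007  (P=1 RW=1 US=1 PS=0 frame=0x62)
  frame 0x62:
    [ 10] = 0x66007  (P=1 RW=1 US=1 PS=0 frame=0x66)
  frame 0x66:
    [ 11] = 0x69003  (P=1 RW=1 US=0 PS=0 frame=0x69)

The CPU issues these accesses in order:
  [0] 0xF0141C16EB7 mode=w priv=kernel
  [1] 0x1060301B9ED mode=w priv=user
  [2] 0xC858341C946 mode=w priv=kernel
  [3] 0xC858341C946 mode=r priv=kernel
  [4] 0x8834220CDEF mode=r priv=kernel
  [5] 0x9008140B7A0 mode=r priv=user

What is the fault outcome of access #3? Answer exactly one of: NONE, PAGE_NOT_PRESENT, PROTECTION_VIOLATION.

Per-access translation:
#0 VA=0xF0141C16EB7 (w,kernel):
  [0] read 0x35 idx=30: raw=0x37007 flags P=1 W=1 U=1 S=0
  [1] read 0x37 idx=5: raw=0x39007 flags P=1 W=1 U=1 S=0
  [2] read 0x39 idx=14: raw=0x3B007 flags P=1 W=1 U=1 S=0
  [3] read 0x3B idx=22: raw=0x3F007 flags P=1 W=1 U=1 S=0
  ✓ 0x3FEB7  — 4 lookups
#1 VA=0x1060301B9ED (w,user):
  [0] read 0x35 idx=2: raw=0x42007 flags P=1 W=1 U=1 S=0
  [1] read 0x42 idx=24: raw=0x46007 flags P=1 W=1 U=1 S=0
  [2] read 0x46 idx=24: raw=0x47007 flags P=1 W=1 U=1 S=0
  [3] read 0x47 idx=27: raw=0x4A007 flags P=1 W=1 U=1 S=0
  ✓ 0x4A9ED  — 4 lookups
#2 VA=0xC858341C946 (w,kernel):
  [0] read 0x35 idx=25: raw=0x4B007 flags P=1 W=1 U=1 S=0
  [1] read 0x4B idx=22: raw=0x4F007 flags P=1 W=1 U=1 S=0
  [2] read 0x4F idx=26: raw=0x53007 flags P=1 W=1 U=1 S=0
  [3] read 0x53 idx=28: raw=0x57007 flags P=1 W=1 U=1 S=0
  ✓ 0x57946  — 4 lookups
#3 VA=0xC858341C946 (r,kernel):
  TLB hit vpn=0xC858341C → PA=0x57946
#4 VA=0x8834220CDEF (r,kernel):
  [0] read 0x35 idx=17: raw=0x5B007 flags P=1 W=1 U=1 S=0
  [1] read 0x5B idx=13: raw=0x5E007 flags P=1 W=1 U=1 S=0
  [2] read 0x5E idx=17: raw=0x60007 flags P=1 W=1 U=1 S=0
  [3] read 0x60 idx=12: raw=0x77004 flags P=0 W=0 U=1 S=0
  ✗ PAGE_NOT_PRESENT  [4 reads]
#5 VA=0x9008140B7A0 (r,user):
  [0] read 0x35 idx=18: raw=0x61007 flags P=1 W=1 U=1 S=0
  [1] read 0x61 idx=2: raw=0x62007 flags P=1 W=1 U=1 S=0
  [2] read 0x62 idx=10: raw=0x66007 flags P=1 W=1 U=1 S=0
  [3] read 0x66 idx=11: raw=0x69003 flags P=1 W=1 U=0 S=0
  ✗ PROTECTION_VIOLATION  [4 reads]

Access #3 fault: NONE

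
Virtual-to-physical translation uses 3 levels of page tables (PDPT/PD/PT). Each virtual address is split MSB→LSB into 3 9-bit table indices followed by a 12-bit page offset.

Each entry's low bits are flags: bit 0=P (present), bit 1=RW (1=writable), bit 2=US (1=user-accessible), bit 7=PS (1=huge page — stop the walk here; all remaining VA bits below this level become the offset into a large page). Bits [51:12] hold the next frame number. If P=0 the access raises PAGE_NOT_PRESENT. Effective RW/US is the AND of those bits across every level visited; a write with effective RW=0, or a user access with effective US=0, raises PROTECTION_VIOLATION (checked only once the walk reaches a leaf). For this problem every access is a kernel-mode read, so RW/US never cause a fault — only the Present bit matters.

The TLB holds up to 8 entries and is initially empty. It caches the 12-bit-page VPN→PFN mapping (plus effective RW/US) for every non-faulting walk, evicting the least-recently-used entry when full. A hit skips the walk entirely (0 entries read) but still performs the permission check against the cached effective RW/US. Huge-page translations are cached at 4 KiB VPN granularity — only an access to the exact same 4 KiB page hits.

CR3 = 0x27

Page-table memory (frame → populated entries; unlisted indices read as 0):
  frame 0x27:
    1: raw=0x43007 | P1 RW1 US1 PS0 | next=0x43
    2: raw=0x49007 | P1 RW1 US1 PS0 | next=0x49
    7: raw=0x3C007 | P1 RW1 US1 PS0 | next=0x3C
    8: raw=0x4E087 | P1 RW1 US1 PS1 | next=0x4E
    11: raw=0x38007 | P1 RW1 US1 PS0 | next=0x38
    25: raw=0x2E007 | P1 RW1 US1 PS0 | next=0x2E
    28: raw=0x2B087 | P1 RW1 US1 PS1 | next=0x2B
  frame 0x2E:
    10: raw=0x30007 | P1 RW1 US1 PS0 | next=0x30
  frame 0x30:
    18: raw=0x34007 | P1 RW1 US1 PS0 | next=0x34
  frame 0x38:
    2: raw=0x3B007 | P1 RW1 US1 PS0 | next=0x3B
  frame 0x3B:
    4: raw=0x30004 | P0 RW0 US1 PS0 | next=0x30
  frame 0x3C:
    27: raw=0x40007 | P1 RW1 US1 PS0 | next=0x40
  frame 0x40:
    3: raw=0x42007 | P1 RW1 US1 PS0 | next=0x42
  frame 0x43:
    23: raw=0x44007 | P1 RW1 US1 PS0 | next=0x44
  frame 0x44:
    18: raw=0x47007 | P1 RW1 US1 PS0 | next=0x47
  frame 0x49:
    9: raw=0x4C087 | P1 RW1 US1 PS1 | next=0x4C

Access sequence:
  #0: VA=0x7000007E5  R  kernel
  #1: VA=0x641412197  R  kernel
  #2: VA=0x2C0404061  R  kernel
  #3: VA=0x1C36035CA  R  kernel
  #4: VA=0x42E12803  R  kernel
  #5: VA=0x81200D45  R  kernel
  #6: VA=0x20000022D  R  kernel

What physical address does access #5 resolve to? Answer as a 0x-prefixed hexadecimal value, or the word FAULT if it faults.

Walk each access:
#0 VA=0x7000007E5 (r,kernel):
  L0 @0x27[28] → 0x2B087  P=1,RW=1,US=1,PS=1
  ✓ 0x2B7E5 (huge @L0)  — 1 lookups
#1 VA=0x641412197 (r,kernel):
  L0 @0x27[25] → 0x2E007  P=1,RW=1,US=1,PS=0
  L1 @0x2E[10] → 0x30007  P=1,RW=1,US=1,PS=0
  L2 @0x30[18] → 0x34007  P=1,RW=1,US=1,PS=0
  ✓ 0x34197  — 3 lookups
#2 VA=0x2C0404061 (r,kernel):
  L0 @0x27[11] → 0x38007  P=1,RW=1,US=1,PS=0
  L1 @0x38[2] → 0x3B007  P=1,RW=1,US=1,PS=0
  L2 @0x3B[4] → 0x30004  P=0,RW=0,US=1,PS=0
  ⇒ fault: PAGE_NOT_PRESENT  — 3 lookups
#3 VA=0x1C36035CA (r,kernel):
  L0 @0x27[7] → 0x3C007  P=1,RW=1,US=1,PS=0
  L1 @0x3C[27] → 0x40007  P=1,RW=1,US=1,PS=0
  L2 @0x40[3] → 0x42007  P=1,RW=1,US=1,PS=0
  ✓ 0x425CA  — 3 lookups
#4 VA=0x42E12803 (r,kernel):
  L0 @0x27[1] → 0x43007  P=1,RW=1,US=1,PS=0
  L1 @0x43[23] → 0x44007  P=1,RW=1,US=1,PS=0
  L2 @0x44[18] → 0x47007  P=1,RW=1,US=1,PS=0
  ✓ 0x47803  — 3 lookups
#5 VA=0x81200D45 (r,kernel):
  L0 @0x27[2] → 0x49007  P=1,RW=1,US=1,PS=0
  L1 @0x49[9] → 0x4C087  P=1,RW=1,US=1,PS=1
  ✓ 0x4CD45 (huge @L1)  — 2 lookups
#6 VA=0x20000022D (r,kernel):
  L0 @0x27[8] → 0x4E087  P=1,RW=1,US=1,PS=1
  ✓ 0x4E22D (huge @L0)  — 1 lookups

Access #5 PA: 0x4CD45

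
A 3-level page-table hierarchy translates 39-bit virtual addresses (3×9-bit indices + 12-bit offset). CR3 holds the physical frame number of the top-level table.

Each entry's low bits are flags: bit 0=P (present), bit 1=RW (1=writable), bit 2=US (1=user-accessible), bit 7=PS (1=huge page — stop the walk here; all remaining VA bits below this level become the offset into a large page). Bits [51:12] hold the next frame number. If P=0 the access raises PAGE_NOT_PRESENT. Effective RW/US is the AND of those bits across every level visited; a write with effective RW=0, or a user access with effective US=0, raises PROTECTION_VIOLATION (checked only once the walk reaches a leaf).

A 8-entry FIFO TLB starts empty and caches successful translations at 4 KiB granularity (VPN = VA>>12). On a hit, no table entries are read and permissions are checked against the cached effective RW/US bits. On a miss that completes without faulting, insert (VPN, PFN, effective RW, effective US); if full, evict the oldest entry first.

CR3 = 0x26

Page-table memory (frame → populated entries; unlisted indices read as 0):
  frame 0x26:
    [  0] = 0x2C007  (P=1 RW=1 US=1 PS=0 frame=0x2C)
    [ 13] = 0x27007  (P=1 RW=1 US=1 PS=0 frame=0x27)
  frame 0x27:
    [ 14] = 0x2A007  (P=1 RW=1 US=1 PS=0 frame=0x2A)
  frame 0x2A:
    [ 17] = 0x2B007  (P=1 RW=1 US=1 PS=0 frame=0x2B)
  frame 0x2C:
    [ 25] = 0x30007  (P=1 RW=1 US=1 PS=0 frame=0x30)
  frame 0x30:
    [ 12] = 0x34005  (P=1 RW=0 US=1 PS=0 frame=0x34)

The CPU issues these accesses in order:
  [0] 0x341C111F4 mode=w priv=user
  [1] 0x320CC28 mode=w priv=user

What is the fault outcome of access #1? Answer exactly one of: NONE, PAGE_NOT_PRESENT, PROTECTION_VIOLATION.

Trace:
#0 VA=0x341C111F4 (w,user):
  lvl0: tbl 0x26, slot 13 ⇒ 0x27007 (P1/RW1/US1/PS0)
  lvl1: tbl 0x27, slot 14 ⇒ 0x2A007 (P1/RW1/US1/PS0)
  lvl2: tbl 0x2A, slot 17 ⇒ 0x2B007 (P1/RW1/US1/PS0)
  → PA=0x2B1F4  (3 entries read)
#1 VA=0x320CC28 (w,user):
  lvl0: tbl 0x26, slot 0 ⇒ 0x2C007 (P1/RW1/US1/PS0)
  lvl1: tbl 0x2C, slot 25 ⇒ 0x30007 (P1/RW1/US1/PS0)
  lvl2: tbl 0x30, slot 12 ⇒ 0x34005 (P1/RW0/US1/PS0)
  → PROTECTION_VIOLATION  (3 entries read)

Access #1 fault: PROTECTION_VIOLATION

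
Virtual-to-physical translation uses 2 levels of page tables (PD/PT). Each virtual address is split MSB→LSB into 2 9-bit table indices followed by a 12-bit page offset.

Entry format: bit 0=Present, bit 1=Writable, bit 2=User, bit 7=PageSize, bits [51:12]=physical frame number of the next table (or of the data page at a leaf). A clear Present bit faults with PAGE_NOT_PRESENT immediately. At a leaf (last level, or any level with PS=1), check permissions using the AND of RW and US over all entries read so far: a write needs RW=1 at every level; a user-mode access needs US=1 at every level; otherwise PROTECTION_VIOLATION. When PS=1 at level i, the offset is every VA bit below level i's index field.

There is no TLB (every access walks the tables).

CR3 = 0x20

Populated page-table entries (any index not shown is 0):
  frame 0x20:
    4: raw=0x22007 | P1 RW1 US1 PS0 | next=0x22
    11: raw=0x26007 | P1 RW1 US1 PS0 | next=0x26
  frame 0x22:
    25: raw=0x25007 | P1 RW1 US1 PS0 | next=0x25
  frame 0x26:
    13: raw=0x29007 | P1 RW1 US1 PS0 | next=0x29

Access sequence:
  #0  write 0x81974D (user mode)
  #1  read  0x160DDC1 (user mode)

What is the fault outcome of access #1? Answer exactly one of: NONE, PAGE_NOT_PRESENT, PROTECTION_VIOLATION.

Trace:
#0 VA=0x81974D (w,user):
  L0: frame=0x20 idx=4 entry=0x22007 [P=1 RW=1 US=1 PS=0]
  L1: frame=0x22 idx=25 entry=0x25007 [P=1 RW=1 US=1 PS=0]
  ✓ 0x2574D  — 2 lookups
#1 VA=0x160DDC1 (r,user):
  L0: frame=0x20 idx=11 entry=0x26007 [P=1 RW=1 US=1 PS=0]
  L1: frame=0x26 idx=13 entry=0x29007 [P=1 RW=1 US=1 PS=0]
  ✓ 0x29DC1  — 2 lookups

Access #1 fault: NONE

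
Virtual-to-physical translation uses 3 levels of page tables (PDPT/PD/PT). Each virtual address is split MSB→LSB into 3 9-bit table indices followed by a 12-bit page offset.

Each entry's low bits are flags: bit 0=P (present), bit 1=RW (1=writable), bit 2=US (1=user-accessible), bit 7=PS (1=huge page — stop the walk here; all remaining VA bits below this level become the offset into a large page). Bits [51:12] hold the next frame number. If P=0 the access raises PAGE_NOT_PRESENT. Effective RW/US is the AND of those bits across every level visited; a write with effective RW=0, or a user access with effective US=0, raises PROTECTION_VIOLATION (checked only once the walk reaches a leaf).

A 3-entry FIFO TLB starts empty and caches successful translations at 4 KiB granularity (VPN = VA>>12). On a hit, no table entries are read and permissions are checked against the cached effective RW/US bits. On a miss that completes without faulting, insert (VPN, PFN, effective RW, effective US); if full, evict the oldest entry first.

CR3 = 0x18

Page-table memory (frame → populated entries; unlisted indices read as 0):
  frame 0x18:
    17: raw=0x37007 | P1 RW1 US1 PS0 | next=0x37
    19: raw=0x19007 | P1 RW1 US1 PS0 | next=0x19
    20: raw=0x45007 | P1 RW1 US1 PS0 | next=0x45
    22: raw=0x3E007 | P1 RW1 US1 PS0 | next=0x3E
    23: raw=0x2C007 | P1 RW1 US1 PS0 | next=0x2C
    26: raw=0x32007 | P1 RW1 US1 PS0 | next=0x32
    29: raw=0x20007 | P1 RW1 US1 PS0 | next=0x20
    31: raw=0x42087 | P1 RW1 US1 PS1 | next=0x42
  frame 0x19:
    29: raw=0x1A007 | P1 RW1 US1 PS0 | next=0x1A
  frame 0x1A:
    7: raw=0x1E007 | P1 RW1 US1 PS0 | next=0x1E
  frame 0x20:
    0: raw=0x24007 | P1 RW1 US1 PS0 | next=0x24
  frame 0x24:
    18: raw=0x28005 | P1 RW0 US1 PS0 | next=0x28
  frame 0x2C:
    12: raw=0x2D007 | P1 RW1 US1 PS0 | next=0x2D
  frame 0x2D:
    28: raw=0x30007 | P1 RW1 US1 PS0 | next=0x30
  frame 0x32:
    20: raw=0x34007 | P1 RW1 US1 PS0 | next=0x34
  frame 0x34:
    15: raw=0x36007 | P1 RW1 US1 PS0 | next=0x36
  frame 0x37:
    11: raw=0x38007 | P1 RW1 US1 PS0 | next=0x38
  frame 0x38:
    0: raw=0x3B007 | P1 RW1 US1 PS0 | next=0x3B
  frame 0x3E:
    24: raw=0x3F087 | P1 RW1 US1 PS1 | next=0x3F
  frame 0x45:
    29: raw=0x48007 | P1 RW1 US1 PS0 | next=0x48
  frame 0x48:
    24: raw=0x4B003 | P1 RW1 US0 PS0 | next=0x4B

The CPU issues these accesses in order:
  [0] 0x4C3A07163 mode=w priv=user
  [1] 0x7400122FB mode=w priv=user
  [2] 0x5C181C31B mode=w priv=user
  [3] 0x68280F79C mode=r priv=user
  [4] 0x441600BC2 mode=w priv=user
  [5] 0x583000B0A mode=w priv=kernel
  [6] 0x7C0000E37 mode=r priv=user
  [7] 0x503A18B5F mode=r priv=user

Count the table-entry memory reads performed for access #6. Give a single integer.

Per-access translation:
#0 VA=0x4C3A07163 (w,user):
  L0: frame=0x18 idx=19 entry=0x19007 [P=1 RW=1 US=1 PS=0]
  L1: frame=0x19 idx=29 entry=0x1A007 [P=1 RW=1 US=1 PS=0]
  L2: frame=0x1A idx=7 entry=0x1E007 [P=1 RW=1 US=1 PS=0]
  → PA=0x1E163  (3 entries read)
#1 VA=0x7400122FB (w,user):
  L0: frame=0x18 idx=29 entry=0x20007 [P=1 RW=1 US=1 PS=0]
  L1: frame=0x20 idx=0 entry=0x24007 [P=1 RW=1 US=1 PS=0]
  L2: frame=0x24 idx=18 entry=0x28005 [P=1 RW=0 US=1 PS=0]
  ⇒ fault: PROTECTION_VIOLATION  — 3 lookups
#2 VA=0x5C181C31B (w,user):
  L0: frame=0x18 idx=23 entry=0x2C007 [P=1 RW=1 US=1 PS=0]
  L1: frame=0x2C idx=12 entry=0x2D007 [P=1 RW=1 US=1 PS=0]
  L2: frame=0x2D idx=28 entry=0x30007 [P=1 RW=1 US=1 PS=0]
  → PA=0x3031B  (3 entries read)
#3 VA=0x68280F79C (r,user):
  L0: frame=0x18 idx=26 entry=0x32007 [P=1 RW=1 US=1 PS=0]
  L1: frame=0x32 idx=20 entry=0x34007 [P=1 RW=1 US=1 PS=0]
  L2: frame=0x34 idx=15 entry=0x36007 [P=1 RW=1 US=1 PS=0]
  → PA=0x3679C  (3 entries read)
#4 VA=0x441600BC2 (w,user):
  L0: frame=0x18 idx=17 entry=0x37007 [P=1 RW=1 US=1 PS=0]
  L1: frame=0x37 idx=11 entry=0x38007 [P=1 RW=1 US=1 PS=0]
  L2: frame=0x38 idx=0 entry=0x3B007 [P=1 RW=1 US=1 PS=0]
  → PA=0x3BBC2  (3 entries read)
#5 VA=0x583000B0A (w,kernel):
  L0: frame=0x18 idx=22 entry=0x3E007 [P=1 RW=1 US=1 PS=0]
  L1: frame=0x3E idx=24 entry=0x3F087 [P=1 RW=1 US=1 PS=1]
  → PA=0x3FB0A (huge @L1)  (2 entries read)
#6 VA=0x7C0000E37 (r,user):
  L0: frame=0x18 idx=31 entry=0x42087 [P=1 RW=1 US=1 PS=1]
  → PA=0x42E37 (huge @L0)  (1 entries read)
#7 VA=0x503A18B5F (r,user):
  L0: frame=0x18 idx=20 entry=0x45007 [P=1 RW=1 US=1 PS=0]
  L1: frame=0x45 idx=29 entry=0x48007 [P=1 RW=1 US=1 PS=0]
  L2: frame=0x48 idx=24 entry=0x4B003 [P=1 RW=1 US=0 PS=0]
  ⇒ fault: PROTECTION_VIOLATION  — 3 lookups

Entries read for #6: 1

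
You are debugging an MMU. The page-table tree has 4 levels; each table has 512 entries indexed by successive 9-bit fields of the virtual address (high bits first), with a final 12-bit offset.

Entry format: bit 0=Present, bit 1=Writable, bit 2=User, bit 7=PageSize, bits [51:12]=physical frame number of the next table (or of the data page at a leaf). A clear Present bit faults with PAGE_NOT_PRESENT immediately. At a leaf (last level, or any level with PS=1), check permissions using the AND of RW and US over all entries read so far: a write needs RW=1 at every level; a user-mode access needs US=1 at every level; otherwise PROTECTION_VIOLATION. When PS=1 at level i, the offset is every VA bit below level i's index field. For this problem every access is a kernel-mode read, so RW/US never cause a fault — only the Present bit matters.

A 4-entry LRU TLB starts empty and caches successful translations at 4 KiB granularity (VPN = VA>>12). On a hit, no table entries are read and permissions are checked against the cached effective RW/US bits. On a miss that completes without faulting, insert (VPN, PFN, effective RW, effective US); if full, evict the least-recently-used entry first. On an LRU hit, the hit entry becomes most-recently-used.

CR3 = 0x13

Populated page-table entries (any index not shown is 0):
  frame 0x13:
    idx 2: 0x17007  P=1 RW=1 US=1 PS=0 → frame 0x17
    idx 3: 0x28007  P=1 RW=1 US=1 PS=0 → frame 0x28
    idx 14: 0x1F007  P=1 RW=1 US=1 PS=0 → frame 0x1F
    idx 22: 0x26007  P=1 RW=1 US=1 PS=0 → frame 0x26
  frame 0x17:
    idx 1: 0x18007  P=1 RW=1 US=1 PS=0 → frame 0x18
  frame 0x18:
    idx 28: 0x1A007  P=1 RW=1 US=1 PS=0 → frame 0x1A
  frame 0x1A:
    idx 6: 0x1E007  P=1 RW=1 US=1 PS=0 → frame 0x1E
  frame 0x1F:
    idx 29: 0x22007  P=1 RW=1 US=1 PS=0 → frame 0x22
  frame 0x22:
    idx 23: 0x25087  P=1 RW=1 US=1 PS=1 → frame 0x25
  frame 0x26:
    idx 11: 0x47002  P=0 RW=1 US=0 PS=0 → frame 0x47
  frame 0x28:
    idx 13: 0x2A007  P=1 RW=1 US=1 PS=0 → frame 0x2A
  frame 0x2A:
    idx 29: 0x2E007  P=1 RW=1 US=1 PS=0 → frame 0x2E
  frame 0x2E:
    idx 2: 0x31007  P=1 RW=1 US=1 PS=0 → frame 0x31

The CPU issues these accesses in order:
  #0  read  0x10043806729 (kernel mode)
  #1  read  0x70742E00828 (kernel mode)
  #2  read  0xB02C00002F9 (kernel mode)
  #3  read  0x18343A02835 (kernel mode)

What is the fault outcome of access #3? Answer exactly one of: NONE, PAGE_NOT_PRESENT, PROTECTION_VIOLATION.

Walk each access:
#0 VA=0x10043806729 (r,kernel):
  lvl0: tbl 0x13, slot 2 ⇒ 0x17007 (P1/RW1/US1/PS0)
  lvl1: tbl 0x17, slot 1 ⇒ 0x18007 (P1/RW1/US1/PS0)
  lvl2: tbl 0x18, slot 28 ⇒ 0x1A007 (P1/RW1/US1/PS0)
  lvl3: tbl 0x1A, slot 6 ⇒ 0x1E007 (P1/RW1/US1/PS0)
  → PA=0x1E729  (4 entries read)
#1 VA=0x70742E00828 (r,kernel):
  lvl0: tbl 0x13, slot 14 ⇒ 0x1F007 (P1/RW1/US1/PS0)
  lvl1: tbl 0x1F, slot 29 ⇒ 0x22007 (P1/RW1/US1/PS0)
  lvl2: tbl 0x22, slot 23 ⇒ 0x25087 (P1/RW1/US1/PS1)
  → PA=0x25828 (huge @L2)  (3 entries read)
#2 VA=0xB02C00002F9 (r,kernel):
  lvl0: tbl 0x13, slot 22 ⇒ 0x26007 (P1/RW1/US1/PS0)
  lvl1: tbl 0x26, slot 11 ⇒ 0x47002 (P0/RW1/US0/PS0)
  ✗ PAGE_NOT_PRESENT  [2 reads]
#3 VA=0x18343A02835 (r,kernel):
  lvl0: tbl 0x13, slot 3 ⇒ 0x28007 (P1/RW1/US1/PS0)
  lvl1: tbl 0x28, slot 13 ⇒ 0x2A007 (P1/RW1/US1/PS0)
  lvl2: tbl 0x2A, slot 29 ⇒ 0x2E007 (P1/RW1/US1/PS0)
  lvl3: tbl 0x2E, slot 2 ⇒ 0x31007 (P1/RW1/US1/PS0)
  → PA=0x31835  (4 entries read)

Access #3 fault: NONE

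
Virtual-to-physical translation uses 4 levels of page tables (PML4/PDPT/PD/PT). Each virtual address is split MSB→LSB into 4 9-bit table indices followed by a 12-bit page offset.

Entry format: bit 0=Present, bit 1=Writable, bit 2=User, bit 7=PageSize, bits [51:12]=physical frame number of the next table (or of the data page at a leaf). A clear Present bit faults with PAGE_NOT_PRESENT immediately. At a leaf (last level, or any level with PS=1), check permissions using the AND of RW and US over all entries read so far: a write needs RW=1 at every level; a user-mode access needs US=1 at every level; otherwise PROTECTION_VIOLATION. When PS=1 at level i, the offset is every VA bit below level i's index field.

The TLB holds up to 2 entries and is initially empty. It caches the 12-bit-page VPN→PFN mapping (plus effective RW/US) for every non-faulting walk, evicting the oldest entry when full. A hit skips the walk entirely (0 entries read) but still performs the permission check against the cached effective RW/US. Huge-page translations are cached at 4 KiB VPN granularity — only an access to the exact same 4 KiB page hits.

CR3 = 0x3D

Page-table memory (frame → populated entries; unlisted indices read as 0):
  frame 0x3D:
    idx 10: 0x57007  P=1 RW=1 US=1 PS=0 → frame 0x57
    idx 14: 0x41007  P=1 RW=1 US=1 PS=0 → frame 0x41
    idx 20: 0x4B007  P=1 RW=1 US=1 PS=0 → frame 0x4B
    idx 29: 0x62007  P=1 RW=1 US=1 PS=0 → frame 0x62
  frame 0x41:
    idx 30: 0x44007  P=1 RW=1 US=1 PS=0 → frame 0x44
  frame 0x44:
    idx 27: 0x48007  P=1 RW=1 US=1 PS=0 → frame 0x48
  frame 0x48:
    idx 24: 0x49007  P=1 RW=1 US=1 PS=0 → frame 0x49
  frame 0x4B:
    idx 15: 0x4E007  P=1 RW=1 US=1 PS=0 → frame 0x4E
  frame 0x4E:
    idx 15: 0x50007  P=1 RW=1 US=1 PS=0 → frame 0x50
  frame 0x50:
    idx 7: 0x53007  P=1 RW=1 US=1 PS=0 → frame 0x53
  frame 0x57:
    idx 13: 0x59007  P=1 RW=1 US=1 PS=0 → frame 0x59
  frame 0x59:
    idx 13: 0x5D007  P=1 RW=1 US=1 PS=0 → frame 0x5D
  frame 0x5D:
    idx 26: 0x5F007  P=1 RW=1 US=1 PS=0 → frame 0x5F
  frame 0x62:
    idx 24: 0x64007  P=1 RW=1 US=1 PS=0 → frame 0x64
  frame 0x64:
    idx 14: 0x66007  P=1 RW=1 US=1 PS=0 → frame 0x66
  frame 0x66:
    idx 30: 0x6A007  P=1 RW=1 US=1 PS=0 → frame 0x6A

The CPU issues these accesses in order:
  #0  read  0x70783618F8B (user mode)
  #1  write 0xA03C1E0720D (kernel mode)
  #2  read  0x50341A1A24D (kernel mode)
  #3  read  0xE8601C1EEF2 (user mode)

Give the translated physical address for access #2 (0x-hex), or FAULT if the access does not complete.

Walk each access:
#0 VA=0x70783618F8B (r,user):
  [0] read 0x3D idx=14: raw=0x41007 flags P=1 W=1 U=1 S=0
  [1] read 0x41 idx=30: raw=0x44007 flags P=1 W=1 U=1 S=0
  [2] read 0x44 idx=27: raw=0x48007 flags P=1 W=1 U=1 S=0
  [3] read 0x48 idx=24: raw=0x49007 flags P=1 W=1 U=1 S=0
  → PA=0x49F8B  (4 entries read)
#1 VA=0xA03C1E0720D (w,kernel):
  [0] read 0x3D idx=20: raw=0x4B007 flags P=1 W=1 U=1 S=0
  [1] read 0x4B idx=15: raw=0x4E007 flags P=1 W=1 U=1 S=0
  [2] read 0x4E idx=15: raw=0x50007 flags P=1 W=1 U=1 S=0
  [3] read 0x50 idx=7: raw=0x53007 flags P=1 W=1 U=1 S=0
  → PA=0x5320D  (4 entries read)
#2 VA=0x50341A1A24D (r,kernel):
  [0] read 0x3D idx=10: raw=0x57007 flags P=1 W=1 U=1 S=0
  [1] read 0x57 idx=13: raw=0x59007 flags P=1 W=1 U=1 S=0
  [2] read 0x59 idx=13: raw=0x5D007 flags P=1 W=1 U=1 S=0
  [3] read 0x5D idx=26: raw=0x5F007 flags P=1 W=1 U=1 S=0
  → PA=0x5F24D  (4 entries read)
#3 VA=0xE8601C1EEF2 (r,user):
  [0] read 0x3D idx=29: raw=0x62007 flags P=1 W=1 U=1 S=0
  [1] read 0x62 idx=24: raw=0x64007 flags P=1 W=1 U=1 S=0
  [2] read 0x64 idx=14: raw=0x66007 flags P=1 W=1 U=1 S=0
  [3] read 0x66 idx=30: raw=0x6A007 flags P=1 W=1 U=1 S=0
  → PA=0x6AEF2  (4 entries read)

Access #2 PA: 0x5F24D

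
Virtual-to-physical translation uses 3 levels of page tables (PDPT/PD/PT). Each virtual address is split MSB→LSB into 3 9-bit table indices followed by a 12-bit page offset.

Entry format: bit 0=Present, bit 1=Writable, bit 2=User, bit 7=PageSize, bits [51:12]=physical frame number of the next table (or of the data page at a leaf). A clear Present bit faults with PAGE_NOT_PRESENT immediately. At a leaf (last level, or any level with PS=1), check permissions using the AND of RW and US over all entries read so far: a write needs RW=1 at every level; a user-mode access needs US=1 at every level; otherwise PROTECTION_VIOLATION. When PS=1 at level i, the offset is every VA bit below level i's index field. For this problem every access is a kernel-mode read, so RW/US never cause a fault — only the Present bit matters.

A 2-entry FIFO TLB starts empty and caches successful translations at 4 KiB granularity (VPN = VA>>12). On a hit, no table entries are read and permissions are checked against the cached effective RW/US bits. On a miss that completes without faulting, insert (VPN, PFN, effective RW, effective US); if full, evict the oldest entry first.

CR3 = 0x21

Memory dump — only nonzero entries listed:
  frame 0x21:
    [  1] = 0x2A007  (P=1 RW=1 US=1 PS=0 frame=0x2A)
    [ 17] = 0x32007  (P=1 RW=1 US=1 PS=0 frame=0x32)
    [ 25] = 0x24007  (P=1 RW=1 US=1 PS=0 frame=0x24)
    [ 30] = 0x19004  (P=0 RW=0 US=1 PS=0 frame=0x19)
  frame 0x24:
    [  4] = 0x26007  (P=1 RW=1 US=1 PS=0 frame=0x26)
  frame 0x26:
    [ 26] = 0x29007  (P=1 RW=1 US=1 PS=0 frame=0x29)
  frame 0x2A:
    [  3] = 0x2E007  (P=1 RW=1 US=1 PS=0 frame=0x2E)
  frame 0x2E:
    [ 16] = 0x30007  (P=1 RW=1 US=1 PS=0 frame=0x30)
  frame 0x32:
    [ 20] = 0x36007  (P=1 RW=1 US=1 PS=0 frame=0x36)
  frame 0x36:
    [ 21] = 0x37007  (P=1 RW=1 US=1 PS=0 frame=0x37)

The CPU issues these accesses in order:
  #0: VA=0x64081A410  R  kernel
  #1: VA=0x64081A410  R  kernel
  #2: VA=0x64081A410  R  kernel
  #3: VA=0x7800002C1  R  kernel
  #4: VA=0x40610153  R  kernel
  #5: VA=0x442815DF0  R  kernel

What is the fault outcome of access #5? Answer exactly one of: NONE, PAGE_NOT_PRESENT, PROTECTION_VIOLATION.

Per-access translation:
#0 VA=0x64081A410 (r,kernel):
  [0] read 0x21 idx=25: raw=0x24007 flags P=1 W=1 U=1 S=0
  [1] read 0x24 idx=4: raw=0x26007 flags P=1 W=1 U=1 S=0
  [2] read 0x26 idx=26: raw=0x29007 flags P=1 W=1 U=1 S=0
  ✓ 0x29410  — 3 lookups
#1 VA=0x64081A410 (r,kernel):
  TLB hit vpn=0x64081A → PA=0x29410
#2 VA=0x64081A410 (r,kernel):
  TLB hit vpn=0x64081A → PA=0x29410
#3 VA=0x7800002C1 (r,kernel):
  [0] read 0x21 idx=30: raw=0x19004 flags P=0 W=0 U=1 S=0
  ⇒ fault: PAGE_NOT_PRESENT  — 1 lookups
#4 VA=0x40610153 (r,kernel):
  [0] read 0x21 idx=1: raw=0x2A007 flags P=1 W=1 U=1 S=0
  [1] read 0x2A idx=3: raw=0x2E007 flags P=1 W=1 U=1 S=0
  [2] read 0x2E idx=16: raw=0x30007 flags P=1 W=1 U=1 S=0
  ✓ 0x30153  — 3 lookups
#5 VA=0x442815DF0 (r,kernel):
  [0] read 0x21 idx=17: raw=0x32007 flags P=1 W=1 U=1 S=0
  [1] read 0x32 idx=20: raw=0x36007 flags P=1 W=1 U=1 S=0
  [2] read 0x36 idx=21: raw=0x37007 flags P=1 W=1 U=1 S=0
  ✓ 0x37DF0  — 3 lookups

Access #5 fault: NONE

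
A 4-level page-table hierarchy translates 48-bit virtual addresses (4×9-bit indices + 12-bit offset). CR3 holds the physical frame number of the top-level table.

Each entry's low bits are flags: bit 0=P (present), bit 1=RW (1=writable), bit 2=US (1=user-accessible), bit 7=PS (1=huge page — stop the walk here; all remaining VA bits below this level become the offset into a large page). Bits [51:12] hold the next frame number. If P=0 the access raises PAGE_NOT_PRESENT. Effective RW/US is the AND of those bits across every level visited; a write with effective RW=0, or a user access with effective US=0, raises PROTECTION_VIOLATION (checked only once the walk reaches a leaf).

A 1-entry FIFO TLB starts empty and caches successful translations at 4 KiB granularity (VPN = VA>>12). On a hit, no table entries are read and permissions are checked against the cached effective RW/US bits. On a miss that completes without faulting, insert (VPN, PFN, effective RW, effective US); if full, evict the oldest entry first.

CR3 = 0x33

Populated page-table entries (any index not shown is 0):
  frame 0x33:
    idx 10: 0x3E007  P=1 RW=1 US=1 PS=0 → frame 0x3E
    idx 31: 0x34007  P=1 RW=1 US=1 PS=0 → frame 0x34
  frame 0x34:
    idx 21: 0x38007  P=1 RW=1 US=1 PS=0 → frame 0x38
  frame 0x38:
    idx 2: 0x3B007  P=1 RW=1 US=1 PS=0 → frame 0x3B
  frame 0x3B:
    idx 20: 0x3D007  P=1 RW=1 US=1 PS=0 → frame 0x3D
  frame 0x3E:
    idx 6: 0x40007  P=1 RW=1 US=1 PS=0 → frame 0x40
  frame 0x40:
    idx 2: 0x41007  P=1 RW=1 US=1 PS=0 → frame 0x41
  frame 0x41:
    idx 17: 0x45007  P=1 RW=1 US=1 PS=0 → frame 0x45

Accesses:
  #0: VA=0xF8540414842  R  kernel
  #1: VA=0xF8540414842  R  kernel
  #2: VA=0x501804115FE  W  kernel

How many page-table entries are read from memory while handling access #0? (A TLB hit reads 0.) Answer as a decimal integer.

Per-access translation:
#0 VA=0xF8540414842 (r,kernel):
  L0: frame=0x33 idx=31 entry=0x34007 [P=1 RW=1 US=1 PS=0]
  L1: frame=0x34 idx=21 entry=0x38007 [P=1 RW=1 US=1 PS=0]
  L2: frame=0x38 idx=2 entry=0x3B007 [P=1 RW=1 US=1 PS=0]
  L3: frame=0x3B idx=20 entry=0x3D007 [P=1 RW=1 US=1 PS=0]
  ⇒ phys 0x3D842  [4 reads]
#1 VA=0xF8540414842 (r,kernel):
  TLB hit vpn=0xF8540414 → PA=0x3D842
#2 VA=0x501804115FE (w,kernel):
  L0: frame=0x33 idx=10 entry=0x3E007 [P=1 RW=1 US=1 PS=0]
  L1: frame=0x3E idx=6 entry=0x40007 [P=1 RW=1 US=1 PS=0]
  L2: frame=0x40 idx=2 entry=0x41007 [P=1 RW=1 US=1 PS=0]
  L3: frame=0x41 idx=17 entry=0x45007 [P=1 RW=1 US=1 PS=0]
  ⇒ phys 0x455FE  [4 reads]

Entries read for #0: 4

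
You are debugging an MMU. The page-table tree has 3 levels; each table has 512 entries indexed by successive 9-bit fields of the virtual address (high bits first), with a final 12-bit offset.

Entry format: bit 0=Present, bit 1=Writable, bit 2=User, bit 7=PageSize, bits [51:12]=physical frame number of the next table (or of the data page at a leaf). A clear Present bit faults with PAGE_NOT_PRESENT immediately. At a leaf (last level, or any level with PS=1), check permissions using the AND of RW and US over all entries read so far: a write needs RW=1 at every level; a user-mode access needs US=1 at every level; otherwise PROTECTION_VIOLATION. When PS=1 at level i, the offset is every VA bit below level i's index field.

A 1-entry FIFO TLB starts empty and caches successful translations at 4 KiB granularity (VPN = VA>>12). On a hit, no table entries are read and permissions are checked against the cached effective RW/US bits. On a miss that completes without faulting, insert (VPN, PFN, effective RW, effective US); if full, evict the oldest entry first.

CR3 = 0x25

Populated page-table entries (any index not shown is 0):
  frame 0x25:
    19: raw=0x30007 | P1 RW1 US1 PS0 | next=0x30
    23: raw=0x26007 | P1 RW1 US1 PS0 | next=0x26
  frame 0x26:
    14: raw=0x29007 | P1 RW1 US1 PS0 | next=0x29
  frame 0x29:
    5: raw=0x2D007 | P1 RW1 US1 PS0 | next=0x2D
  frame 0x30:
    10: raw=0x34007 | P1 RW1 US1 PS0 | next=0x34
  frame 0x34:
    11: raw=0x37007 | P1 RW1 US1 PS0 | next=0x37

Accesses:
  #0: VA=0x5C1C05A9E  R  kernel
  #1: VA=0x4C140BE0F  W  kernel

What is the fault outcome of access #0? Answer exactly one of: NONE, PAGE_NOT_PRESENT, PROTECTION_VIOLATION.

Walk each access:
#0 VA=0x5C1C05A9E (r,kernel):
  L0: frame=0x25 idx=23 entry=0x26007 [P=1 RW=1 US=1 PS=0]
  L1: frame=0x26 idx=14 entry=0x29007 [P=1 RW=1 US=1 PS=0]
  L2: frame=0x29 idx=5 entry=0x2D007 [P=1 RW=1 US=1 PS=0]
  ✓ 0x2DA9E  — 3 lookups
#1 VA=0x4C140BE0F (w,kernel):
  L0: frame=0x25 idx=19 entry=0x30007 [P=1 RW=1 US=1 PS=0]
  L1: frame=0x30 idx=10 entry=0x34007 [P=1 RW=1 US=1 PS=0]
  L2: frame=0x34 idx=11 entry=0x37007 [P=1 RW=1 US=1 PS=0]
  ✓ 0x37E0F  — 3 lookups

Access #0 fault: NONE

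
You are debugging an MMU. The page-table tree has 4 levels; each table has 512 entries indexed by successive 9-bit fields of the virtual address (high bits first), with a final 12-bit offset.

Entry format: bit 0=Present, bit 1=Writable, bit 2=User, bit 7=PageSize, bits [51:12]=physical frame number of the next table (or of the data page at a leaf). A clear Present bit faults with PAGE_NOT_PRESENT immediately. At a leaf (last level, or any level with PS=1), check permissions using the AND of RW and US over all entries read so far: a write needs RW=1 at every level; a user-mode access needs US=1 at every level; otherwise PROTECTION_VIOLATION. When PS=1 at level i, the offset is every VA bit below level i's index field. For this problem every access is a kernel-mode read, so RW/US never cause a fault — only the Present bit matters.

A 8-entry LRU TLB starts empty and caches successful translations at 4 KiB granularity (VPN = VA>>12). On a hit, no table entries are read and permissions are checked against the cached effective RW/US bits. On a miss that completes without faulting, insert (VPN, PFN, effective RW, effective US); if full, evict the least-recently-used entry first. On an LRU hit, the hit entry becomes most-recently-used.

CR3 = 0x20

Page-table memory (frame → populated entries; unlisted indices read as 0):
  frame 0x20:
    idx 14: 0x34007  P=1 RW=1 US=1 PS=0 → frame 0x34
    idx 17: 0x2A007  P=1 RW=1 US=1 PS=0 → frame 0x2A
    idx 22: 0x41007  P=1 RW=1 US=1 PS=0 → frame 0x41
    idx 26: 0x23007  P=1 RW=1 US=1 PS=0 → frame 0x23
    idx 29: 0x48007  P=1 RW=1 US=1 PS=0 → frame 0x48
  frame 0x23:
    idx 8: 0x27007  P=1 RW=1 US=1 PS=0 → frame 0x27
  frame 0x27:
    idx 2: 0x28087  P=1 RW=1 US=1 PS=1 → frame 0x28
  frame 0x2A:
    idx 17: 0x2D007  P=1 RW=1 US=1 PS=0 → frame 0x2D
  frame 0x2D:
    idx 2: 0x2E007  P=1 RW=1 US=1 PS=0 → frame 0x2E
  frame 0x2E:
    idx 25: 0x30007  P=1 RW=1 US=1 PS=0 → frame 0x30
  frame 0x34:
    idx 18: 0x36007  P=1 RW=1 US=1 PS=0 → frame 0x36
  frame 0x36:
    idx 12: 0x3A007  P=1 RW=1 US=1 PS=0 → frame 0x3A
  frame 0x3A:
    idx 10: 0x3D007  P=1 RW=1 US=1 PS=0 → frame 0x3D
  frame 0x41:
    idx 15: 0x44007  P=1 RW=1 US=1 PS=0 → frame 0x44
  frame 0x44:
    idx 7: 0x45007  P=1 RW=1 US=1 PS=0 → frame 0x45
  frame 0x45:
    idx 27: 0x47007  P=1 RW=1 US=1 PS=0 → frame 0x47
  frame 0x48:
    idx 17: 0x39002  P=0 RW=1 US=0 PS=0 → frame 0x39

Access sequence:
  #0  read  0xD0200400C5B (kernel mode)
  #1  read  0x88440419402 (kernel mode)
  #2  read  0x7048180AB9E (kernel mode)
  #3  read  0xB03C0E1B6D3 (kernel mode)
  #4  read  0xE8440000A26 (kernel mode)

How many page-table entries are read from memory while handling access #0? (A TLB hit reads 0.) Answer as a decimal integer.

Walk each access:
#0 VA=0xD0200400C5B (r,kernel):
  L0: frame=0x20 idx=26 entry=0x23007 [P=1 RW=1 US=1 PS=0]
  L1: frame=0x23 idx=8 entry=0x27007 [P=1 RW=1 US=1 PS=0]
  L2: frame=0x27 idx=2 entry=0x28087 [P=1 RW=1 US=1 PS=1]
  → PA=0x28C5B (huge @L2)  (3 entries read)
#1 VA=0x88440419402 (r,kernel):
  L0: frame=0x20 idx=17 entry=0x2A007 [P=1 RW=1 US=1 PS=0]
  L1: frame=0x2A idx=17 entry=0x2D007 [P=1 RW=1 US=1 PS=0]
  L2: frame=0x2D idx=2 entry=0x2E007 [P=1 RW=1 US=1 PS=0]
  L3: frame=0x2E idx=25 entry=0x30007 [P=1 RW=1 US=1 PS=0]
  → PA=0x30402  (4 entries read)
#2 VA=0x7048180AB9E (r,kernel):
  L0: frame=0x20 idx=14 entry=0x34007 [P=1 RW=1 US=1 PS=0]
  L1: frame=0x34 idx=18 entry=0x36007 [P=1 RW=1 US=1 PS=0]
  L2: frame=0x36 idx=12 entry=0x3A007 [P=1 RW=1 US=1 PS=0]
  L3: frame=0x3A idx=10 entry=0x3D007 [P=1 RW=1 US=1 PS=0]
  → PA=0x3DB9E  (4 entries read)
#3 VA=0xB03C0E1B6D3 (r,kernel):
  L0: frame=0x20 idx=22 entry=0x41007 [P=1 RW=1 US=1 PS=0]
  L1: frame=0x41 idx=15 entry=0x44007 [P=1 RW=1 US=1 PS=0]
  L2: frame=0x44 idx=7 entry=0x45007 [P=1 RW=1 US=1 PS=0]
  L3: frame=0x45 idx=27 entry=0x47007 [P=1 RW=1 US=1 PS=0]
  → PA=0x476D3  (4 entries read)
#4 VA=0xE8440000A26 (r,kernel):
  L0: frame=0x20 idx=29 entry=0x48007 [P=1 RW=1 US=1 PS=0]
  L1: frame=0x48 idx=17 entry=0x39002 [P=0 RW=1 US=0 PS=0]
  ⇒ fault: PAGE_NOT_PRESENT  — 2 lookups

Entries read for #0: 3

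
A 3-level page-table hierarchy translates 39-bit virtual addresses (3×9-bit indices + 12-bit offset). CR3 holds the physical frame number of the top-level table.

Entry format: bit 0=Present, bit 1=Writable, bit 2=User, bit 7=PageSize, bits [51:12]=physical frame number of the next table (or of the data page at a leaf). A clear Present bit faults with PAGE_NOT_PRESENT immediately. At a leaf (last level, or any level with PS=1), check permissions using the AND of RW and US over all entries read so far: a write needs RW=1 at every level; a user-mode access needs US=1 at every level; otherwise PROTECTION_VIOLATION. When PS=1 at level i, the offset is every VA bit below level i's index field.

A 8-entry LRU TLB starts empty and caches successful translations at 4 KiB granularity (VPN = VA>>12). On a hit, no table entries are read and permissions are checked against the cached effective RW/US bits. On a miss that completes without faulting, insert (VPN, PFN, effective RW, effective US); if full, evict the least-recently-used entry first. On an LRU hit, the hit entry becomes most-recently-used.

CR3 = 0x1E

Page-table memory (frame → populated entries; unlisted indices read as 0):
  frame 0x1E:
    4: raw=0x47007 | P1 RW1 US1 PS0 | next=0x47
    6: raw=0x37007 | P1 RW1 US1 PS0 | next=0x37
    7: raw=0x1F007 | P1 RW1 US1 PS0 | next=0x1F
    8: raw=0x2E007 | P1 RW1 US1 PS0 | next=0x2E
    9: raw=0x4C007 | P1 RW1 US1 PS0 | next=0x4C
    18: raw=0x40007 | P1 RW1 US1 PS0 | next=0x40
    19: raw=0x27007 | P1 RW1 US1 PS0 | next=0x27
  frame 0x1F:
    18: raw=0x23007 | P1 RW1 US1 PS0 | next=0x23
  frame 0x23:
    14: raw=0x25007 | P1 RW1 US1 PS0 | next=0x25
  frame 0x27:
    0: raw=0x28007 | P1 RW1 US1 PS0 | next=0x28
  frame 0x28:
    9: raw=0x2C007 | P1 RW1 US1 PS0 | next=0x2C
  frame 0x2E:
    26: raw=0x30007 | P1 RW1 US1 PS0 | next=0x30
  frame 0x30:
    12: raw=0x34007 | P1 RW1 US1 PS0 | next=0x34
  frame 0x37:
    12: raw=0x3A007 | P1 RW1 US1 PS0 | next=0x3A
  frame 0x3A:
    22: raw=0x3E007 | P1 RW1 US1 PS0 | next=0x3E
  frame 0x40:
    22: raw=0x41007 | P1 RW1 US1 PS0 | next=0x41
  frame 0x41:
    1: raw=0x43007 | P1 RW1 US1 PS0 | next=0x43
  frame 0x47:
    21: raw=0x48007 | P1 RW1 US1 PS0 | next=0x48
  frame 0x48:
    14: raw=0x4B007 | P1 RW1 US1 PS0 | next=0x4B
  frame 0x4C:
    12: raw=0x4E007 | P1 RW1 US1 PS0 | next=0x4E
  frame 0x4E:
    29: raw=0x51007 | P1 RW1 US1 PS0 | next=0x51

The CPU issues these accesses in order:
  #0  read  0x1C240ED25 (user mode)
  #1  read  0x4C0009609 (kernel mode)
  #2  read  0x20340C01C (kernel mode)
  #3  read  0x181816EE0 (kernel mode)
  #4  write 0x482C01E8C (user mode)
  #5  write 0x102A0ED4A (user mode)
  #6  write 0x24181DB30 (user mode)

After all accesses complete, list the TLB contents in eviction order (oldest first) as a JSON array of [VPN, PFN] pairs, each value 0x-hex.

Per-access translation:
#0 VA=0x1C240ED25 (r,user):
  [0] read 0x1E idx=7: raw=0x1F007 flags P=1 W=1 U=1 S=0
  [1] read 0x1F idx=18: raw=0x23007 flags P=1 W=1 U=1 S=0
  [2] read 0x23 idx=14: raw=0x25007 flags P=1 W=1 U=1 S=0
  → PA=0x25D25  (3 entries read)
#1 VA=0x4C0009609 (r,kernel):
  [0] read 0x1E idx=19: raw=0x27007 flags P=1 W=1 U=1 S=0
  [1] read 0x27 idx=0: raw=0x28007 flags P=1 W=1 U=1 S=0
  [2] read 0x28 idx=9: raw=0x2C007 flags P=1 W=1 U=1 S=0
  → PA=0x2C609  (3 entries read)
#2 VA=0x20340C01C (r,kernel):
  [0] read 0x1E idx=8: raw=0x2E007 flags P=1 W=1 U=1 S=0
  [1] read 0x2E idx=26: raw=0x30007 flags P=1 W=1 U=1 S=0
  [2] read 0x30 idx=12: raw=0x34007 flags P=1 W=1 U=1 S=0
  → PA=0x3401C  (3 entries read)
#3 VA=0x181816EE0 (r,kernel):
  [0] read 0x1E idx=6: raw=0x37007 flags P=1 W=1 U=1 S=0
  [1] read 0x37 idx=12: raw=0x3A007 flags P=1 W=1 U=1 S=0
  [2] read 0x3A idx=22: raw=0x3E007 flags P=1 W=1 U=1 S=0
  → PA=0x3EEE0  (3 entries read)
#4 VA=0x482C01E8C (w,user):
  [0] read 0x1E idx=18: raw=0x40007 flags P=1 W=1 U=1 S=0
  [1] read 0x40 idx=22: raw=0x41007 flags P=1 W=1 U=1 S=0
  [2] read 0x41 idx=1: raw=0x43007 flags P=1 W=1 U=1 S=0
  → PA=0x43E8C  (3 entries read)
#5 VA=0x102A0ED4A (w,user):
  [0] read 0x1E idx=4: raw=0x47007 flags P=1 W=1 U=1 S=0
  [1] read 0x47 idx=21: raw=0x48007 flags P=1 W=1 U=1 S=0
  [2] read 0x48 idx=14: raw=0x4B007 flags P=1 W=1 U=1 S=0
  → PA=0x4BD4A  (3 entries read)
#6 VA=0x24181DB30 (w,user):
  [0] read 0x1E idx=9: raw=0x4C007 flags P=1 W=1 U=1 S=0
  [1] read 0x4C idx=12: raw=0x4E007 flags P=1 W=1 U=1 S=0
  [2] read 0x4E idx=29: raw=0x51007 flags P=1 W=1 U=1 S=0
  → PA=0x51B30  (3 entries read)

TLB: [["0x1C240E", "0x25"], ["0x4C0009", "0x2C"], ["0x20340C", "0x34"], ["0x181816", "0x3E"], ["0x482C01", "0x43"], ["0x102A0E", "0x4B"], ["0x24181D", "0x51"]]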